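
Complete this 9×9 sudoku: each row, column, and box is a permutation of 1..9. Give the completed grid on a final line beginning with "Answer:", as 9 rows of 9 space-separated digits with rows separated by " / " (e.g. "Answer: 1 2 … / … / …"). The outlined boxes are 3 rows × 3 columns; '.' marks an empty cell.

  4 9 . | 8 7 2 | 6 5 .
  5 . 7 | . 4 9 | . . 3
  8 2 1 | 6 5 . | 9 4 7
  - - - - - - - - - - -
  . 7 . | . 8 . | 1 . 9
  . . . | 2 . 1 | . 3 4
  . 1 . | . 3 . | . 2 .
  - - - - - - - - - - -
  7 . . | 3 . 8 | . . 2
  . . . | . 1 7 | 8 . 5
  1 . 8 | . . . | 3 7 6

Step 1. [r6c4∈{4,5,7,9}] in col 4, 7 fits only at r6c4, so r6c4=7.
Step 2. [r5c5∈{6,9}] in box 5, 9 fits only at r5c5. So r5c5=9.
Step 3. [r5c1∈{6}] only 6 remains possible at r5c1 ⇒ r5c1=6.
Step 4. [r5c3∈{5}] r5c3 has the single candidate 5 ⇒ r5c3=5.
Step 5. [r8c8∈{9}] r8c8's peers cover all but 9, so r8c8=9.
Step 6. [r8c4∈{4}] r8c4 is down to just 4 ⇒ r8c4=4.
Step 7. [r9c6∈{5}] r9c6 is down to just 5. So r9c6=5.
Step 8. [r8c2∈{3,6}] across col 2, 3 lands solely at r8c2 ⇒ r8c2=3.
Step 9. [r8c3∈{2,6}] across row 8, 6 lands solely at r8c3, so r8c3=6.
Step 10. [r4c3∈{2,3,4}] across col 3, 2 lands solely at r4c3. So r4c3=2.
Step 11. [r6c3∈{4,9}] 4 has one home in box 4: r6c3, so r6c3=4.
Step 12. [r7c8∈{1}] r7c8 is down to just 1 ⇒ r7c8=1.
Step 13. [r4c8∈{6}] only 6 remains possible at r4c8. So r4c8=6.
Step 14. [r7c2∈{4,5}] across row 7, 5 lands solely at r7c2 ⇒ r7c2=5.
Step 15. [r1c9∈{1}] r1c9's peers cover all but 1, so r1c9=1.
Step 16. [r8c1∈{2}] r8c1 has the single candidate 2 ⇒ r8c1=2.
Step 17. [r4c4∈{5}] only 5 remains possible at r4c4. So r4c4=5.
Step 18. [r2c8∈{8}] r2c8's peers cover all but 8, so r2c8=8.
Step 19. [r4c1∈{3}] nothing but 3 survives at r4c1, so r4c1=3.
Step 20. [r9c2∈{4}] r9c2 is down to just 4. So r9c2=4.
Step 21. [r6c7∈{5}] r6c7's peers cover all but 5, so r6c7=5.
Step 22. [r5c2∈{8}] r5c2 is down to just 8 ⇒ r5c2=8.
Step 23. [r6c1∈{9}] r6c1 is down to just 9, so r6c1=9.
Step 24. [r4c6∈{4}] r4c6 is down to just 4 ⇒ r4c6=4.
Step 25. [r6c9∈{8}] nothing but 8 survives at r6c9, so r6c9=8.
Step 26. [r7c3∈{9}] nothing but 9 survives at r7c3, so r7c3=9.
Step 27. [r7c7∈{4}] r7c7's peers cover all but 4, so r7c7=4.
Step 28. [r9c4∈{9}] nothing but 9 survives at r9c4 ⇒ r9c4=9.
Step 29. [r2c7∈{2}] nothing but 2 survives at r2c7. So r2c7=2.
Step 30. [r1c3∈{3}] nothing but 3 survives at r1c3. So r1c3=3.
Step 31. [r2c2∈{6}] r2c2's peers cover all but 6 ⇒ r2c2=6.
Step 32. [r5c7∈{7}] r5c7's peers cover all but 7 ⇒ r5c7=7.
Step 33. [r9c5∈{2}] r9c5's peers cover all but 2 ⇒ r9c5=2.
Step 34. [r6c6∈{6}] r6c6's peers cover all but 6, so r6c6=6.
Step 35. [r2c4∈{1}] only 1 remains possible at r2c4 ⇒ r2c4=1.
Step 36. [r3c6∈{3}] nothing but 3 survives at r3c6 ⇒ r3c6=3.
Step 37. [r7c5∈{6}] r7c5's peers cover all but 6. So r7c5=6.

Answer: 4 9 3 8 7 2 6 5 1 / 5 6 7 1 4 9 2 8 3 / 8 2 1 6 5 3 9 4 7 / 3 7 2 5 8 4 1 6 9 / 6 8 5 2 9 1 7 3 4 / 9 1 4 7 3 6 5 2 8 / 7 5 9 3 6 8 4 1 2 / 2 3 6 4 1 7 8 9 5 / 1 4 8 9 2 5 3 7 6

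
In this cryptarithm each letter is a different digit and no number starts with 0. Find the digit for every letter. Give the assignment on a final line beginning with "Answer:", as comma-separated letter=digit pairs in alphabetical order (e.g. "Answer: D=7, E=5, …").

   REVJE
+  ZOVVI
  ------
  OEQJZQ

Step 1. [col 1: E + I ≡ Q (mod 10)] no forcing yet in column 1 (carry-in 0); Q=6 is free and consistent — try it. So Q=6.
Step 2. [O] adding two 5-digit numbers gives at most 5+1 digits, and here it does — O is that final carry and must be 1. So O=1.
Step 3. [col 1: E + I ≡ Q (mod 10)] no forcing yet in column 1 (carry-in 0); E=4 is free and consistent — try it ⇒ E=4.
Step 4. [col 1: E + I ≡ Q (mod 10)] in column 1 we have E+I≡Q with carry-in 0; given E=4, Q=6 and digits 1,4,6 already taken and all letters distinct, that pins I to 2, so I=2.
Step 5. [col 2: J + V ≡ Z (mod 10)] no forcing yet in column 2 (carry-in 0); J=7 is free and consistent — try it, so J=7.
Step 6. [col 2: J + V ≡ Z (mod 10)] Z=5 is one option consistent with column 2 (J + V ≡ Z (mod 10), carry-in 0) — take it. So Z=5.
Step 7. [col 2: J + V ≡ Z (mod 10)] column 2 reads J+V+carry(0)=Z with J=7, Z=5; with digits 1,2,4,5,6,7 already taken and all letters distinct, the only value for V is 8. So V=8.
Step 8. [col 5: R + Z ≡ E (mod 10)] column 5 reads R+Z+carry(0)=E with Z=5, E=4; with digits 1,2,4,5,6,7,8 already taken and all letters distinct, the only value for R is 9. So R=9.

Answer: E=4, I=2, J=7, O=1, Q=6, R=9, V=8, Z=5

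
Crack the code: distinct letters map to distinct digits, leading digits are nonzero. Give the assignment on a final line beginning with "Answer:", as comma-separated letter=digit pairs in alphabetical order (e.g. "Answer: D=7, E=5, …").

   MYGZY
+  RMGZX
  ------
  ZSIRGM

Step 1. [Z] Z is the leading digit of a 6-digit sum of two 5-digit numbers; the final carry is exactly 1, so Z=1.
Step 2. [col 1: Y + X ≡ M (mod 10)] no forcing yet in column 1 (carry-in 0); Y=8 is free and consistent — try it, so Y=8.
Step 3. [col 1: Y + X ≡ M (mod 10)] no forcing yet in column 1 (carry-in 0); X=9 is free and consistent — try it. So X=9.
Step 4. [col 1: Y + X ≡ M (mod 10)] in column 1 we have Y+X≡M with carry-in 0; given Y=8, X=9 and digits 1,8,9 already taken and all letters distinct, that pins M to 7, so M=7.
Step 5. [col 2: Z + Z ≡ G (mod 10)] in column 2 we have Z+Z≡G with carry-in 1; given Z=1 and digits 1,7,8,9 already taken and all letters distinct, that pins G to 3 ⇒ G=3.
Step 6. [col 3: G + G ≡ R (mod 10)] in column 3 we have G+G≡R with carry-in 0; given G=3 and digits 1,3,7,8,9 already taken and all letters distinct, that pins R to 6, so R=6.
Step 7. [col 4: Y + M ≡ I (mod 10)] column 4: given Y=8, M=7, carry-in 0, and digits 1,3,6,7,8,9 already taken and all letters distinct, Y+M≡I (mod 10) forces I=5 ⇒ I=5.
Step 8. [col 5: M + R ≡ S (mod 10)] in column 5 we have M+R≡S with carry-in 1; given M=7, R=6 and digits 1,3,5,6,7,8,9 already taken and all letters distinct, that pins S to 4 ⇒ S=4.

Answer: G=3, I=5, M=7, R=6, S=4, X=9, Y=8, Z=1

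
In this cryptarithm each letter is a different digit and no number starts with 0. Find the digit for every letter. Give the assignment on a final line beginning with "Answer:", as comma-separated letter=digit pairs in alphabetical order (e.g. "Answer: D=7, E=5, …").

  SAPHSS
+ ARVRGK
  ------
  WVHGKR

Step 1. [col 1: S + K ≡ R (mod 10)] R=3 is one option consistent with column 1 (S + K ≡ R (mod 10), carry-in 0) — take it, so R=3.
Step 2. [col 1: S + K ≡ R (mod 10)] no forcing yet in column 1 (carry-in 0); S=2 is free and consistent — try it, so S=2.
Step 3. [col 1: S + K ≡ R (mod 10)] from column 1 (S=2, R=3, carry-in 0, digits 2,3 already taken and all letters distinct): K must equal 1, so K=1.
Step 4. [col 2: S + G ≡ K (mod 10)] in column 2 we have S+G≡K with carry-in 0; given S=2, K=1 and digits 1,2,3 already taken and all letters distinct, that pins G to 9. So G=9.
Step 5. [col 3: H + R ≡ G (mod 10)] column 3: given R=3, G=9, carry-in 1, and digits 1,2,3,9 already taken and all letters distinct, H+R≡G (mod 10) forces H=5 ⇒ H=5.
Step 6. [col 4: P + V ≡ H (mod 10)] several values work for V in column 4 (P + V ≡ H (mod 10), carry-in 0); try V=8, so V=8.
Step 7. [col 4: P + V ≡ H (mod 10)] column 4 reads P+V+carry(0)=H with V=8, H=5; with digits 1,2,3,5,8,9 already taken and all letters distinct, the only value for P is 7. So P=7.
Step 8. [col 5: A + R ≡ V (mod 10)] in column 5 we have A+R≡V with carry-in 1; given R=3, V=8 and digits 1,2,3,5,7,8,9 already taken and all letters distinct, that pins A to 4, so A=4.
Step 9. [col 6: S + A ≡ W (mod 10)] column 6: given S=2, A=4, carry-in 0, and digits 1,2,3,4,5,7,8,9 already taken and all letters distinct, S+A≡W (mod 10) forces W=6 ⇒ W=6.

Answer: A=4, G=9, H=5, K=1, P=7, R=3, S=2, V=8, W=6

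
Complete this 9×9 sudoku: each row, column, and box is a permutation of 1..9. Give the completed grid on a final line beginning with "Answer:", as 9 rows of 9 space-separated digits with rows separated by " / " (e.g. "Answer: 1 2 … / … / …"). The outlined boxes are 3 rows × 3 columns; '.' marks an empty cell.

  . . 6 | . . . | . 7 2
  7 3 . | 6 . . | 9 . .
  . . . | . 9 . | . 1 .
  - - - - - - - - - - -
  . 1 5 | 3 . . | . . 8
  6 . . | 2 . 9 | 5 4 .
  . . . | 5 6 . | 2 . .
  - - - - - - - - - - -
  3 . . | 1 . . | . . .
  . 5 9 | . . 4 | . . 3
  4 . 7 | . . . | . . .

Step 1. [r4c6∈{7}] r4c6 has the single candidate 7. So r4c6=7.
Step 2. [r2c3∈{1,2,4,8}] in col 3, 1 fits only at r2c3 ⇒ r2c3=1.
Step 3. [r4c7∈{6}] nothing but 6 survives at r4c7, so r4c7=6.
Step 4. [r8c8∈{2,6,8}] r8c8 is the only open cell in row 8 admitting 6, so r8c8=6.
Step 5. [r4c8∈{9}] r4c8 is down to just 9. So r4c8=9.
Step 6. [r7c9∈{4,5,7,9}] 9 has one home in row 7: r7c9. So r7c9=9.
Step 7. [r7c7∈{4,7,8}] 4 has one home in row 7: r7c7 ⇒ r7c7=4.
Step 8. [r7c5∈{2,5,7,8}] in row 7, 7 fits only at r7c5 ⇒ r7c5=7.
Step 9. [r8c4∈{8}] nothing but 8 survives at r8c4 ⇒ r8c4=8.
Step 10. [r8c5∈{2}] nothing but 2 survives at r8c5, so r8c5=2.
Step 11. [r1c4∈{4}] r1c4's peers cover all but 4. So r1c4=4.
Step 12. [r2c6∈{2,5,8}] 2 has one home in row 2: r2c6. So r2c6=2.
Step 13. [r3c9∈{4,5,6}] across row 3, 6 lands solely at r3c9, so r3c9=6.
Step 14. [r5c3∈{3,8}] r5c3 is the only open cell in row 5 admitting 3 ⇒ r5c3=3.
Step 15. [r8c7∈{1,7}] 1 in row 9 is pinned to box 9, so r8c7≠1.
Step 16. [r9c7∈{1,8}] across col 7, 1 lands solely at r9c7. So r9c7=1.
Step 17. [r9c9∈{5}] r9c9 is down to just 5, so r9c9=5.
Step 18. [r7c6∈{5,6}] row 7 places 5 nowhere but r7c6 ⇒ r7c6=5.
Step 19. [r7c2∈{2,6,8}] 6 has one home in row 7: r7c2. So r7c2=6.
Step 20. [r3c1∈{2,5,8}] across row 3, 5 lands solely at r3c1, so r3c1=5.
Step 21. [r1c5∈{1,3,5,8}] across row 1, 5 lands solely at r1c5, so r1c5=5.
Step 22. [r2c5∈{8}] r2c5 is down to just 8 ⇒ r2c5=8.
Step 23. [r5c2∈{7,8}] in row 5, 8 fits only at r5c2 ⇒ r5c2=8.
Step 24. [r9c2∈{2}] r9c2 is down to just 2, so r9c2=2.
Step 25. [r1c1∈{8,9}] in col 1, 8 fits only at r1c1 ⇒ r1c1=8.
Step 26. [r6c2∈{4,7,9}] 7 has one home in col 2: r6c2. So r6c2=7.
Step 27. [r3c6∈{3}] nothing but 3 survives at r3c6 ⇒ r3c6=3.
Step 28. [r5c5∈{1}] nothing but 1 survives at r5c5, so r5c5=1.
Step 29. [r9c8∈{8}] r9c8 has the single candidate 8 ⇒ r9c8=8.
Step 30. [r3c2∈{4}] nothing but 4 survives at r3c2 ⇒ r3c2=4.
Step 31. [r2c9∈{4}] only 4 remains possible at r2c9 ⇒ r2c9=4.
Step 32. [r1c2∈{9}] r1c2 is down to just 9, so r1c2=9.
Step 33. [r4c5∈{4}] r4c5 has the single candidate 4. So r4c5=4.
Step 34. [r6c1∈{9}] r6c1 is down to just 9 ⇒ r6c1=9.
Step 35. [r8c1∈{1}] only 1 remains possible at r8c1. So r8c1=1.
Step 36. [r9c5∈{3}] r9c5's peers cover all but 3. So r9c5=3.
Step 37. [r1c6∈{1}] r1c6 has the single candidate 1. So r1c6=1.
Step 38. [r2c8∈{5}] nothing but 5 survives at r2c8, so r2c8=5.
Step 39. [r8c7∈{7}] r8c7 is down to just 7 ⇒ r8c7=7.
Step 40. [r6c6∈{8}] r6c6 is down to just 8 ⇒ r6c6=8.
Step 41. [r6c9∈{1}] only 1 remains possible at r6c9 ⇒ r6c9=1.
Step 42. [r7c3∈{8}] r7c3 is down to just 8 ⇒ r7c3=8.
Step 43. [r4c1∈{2}] r4c1 has the single candidate 2. So r4c1=2.
Step 44. [r7c8∈{2}] r7c8 has the single candidate 2. So r7c8=2.
Step 45. [r6c3∈{4}] r6c3's peers cover all but 4 ⇒ r6c3=4.
Step 46. [r1c7∈{3}] nothing but 3 survives at r1c7 ⇒ r1c7=3.
Step 47. [r5c9∈{7}] only 7 remains possible at r5c9. So r5c9=7.
Step 48. [r3c3∈{2}] r3c3's peers cover all but 2 ⇒ r3c3=2.
Step 49. [r6c8∈{3}] r6c8's peers cover all but 3. So r6c8=3.
Step 50. [r3c4∈{7}] only 7 remains possible at r3c4. So r3c4=7.
Step 51. [r3c7∈{8}] r3c7's peers cover all but 8. So r3c7=8.
Step 52. [r9c6∈{6}] r9c6 has the single candidate 6 ⇒ r9c6=6.
Step 53. [r9c4∈{9}] r9c4 has the single candidate 9, so r9c4=9.

Answer: 8 9 6 4 5 1 3 7 2 / 7 3 1 6 8 2 9 5 4 / 5 4 2 7 9 3 8 1 6 / 2 1 5 3 4 7 6 9 8 / 6 8 3 2 1 9 5 4 7 / 9 7 4 5 6 8 2 3 1 / 3 6 8 1 7 5 4 2 9 / 1 5 9 8 2 4 7 6 3 / 4 2 7 9 3 6 1 8 5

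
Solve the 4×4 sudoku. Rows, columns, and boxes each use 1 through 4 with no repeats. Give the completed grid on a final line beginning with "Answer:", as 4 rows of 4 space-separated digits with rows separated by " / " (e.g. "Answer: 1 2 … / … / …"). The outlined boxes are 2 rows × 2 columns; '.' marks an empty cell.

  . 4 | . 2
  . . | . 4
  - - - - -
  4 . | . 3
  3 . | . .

Step 1. [r1c1∈{1}] r1c1's peers cover all but 1 ⇒ r1c1=1.
Step 2. [r4c4∈{1}] r4c4 is down to just 1. So r4c4=1.
Step 3. [r4c2∈{2}] r4c2 is down to just 2 ⇒ r4c2=2.
Step 4. [r2c3∈{1,3}] row 2 places 1 nowhere but r2c3, so r2c3=1.
Step 5. [r1c3∈{3}] r1c3's peers cover all but 3 ⇒ r1c3=3.
Step 6. [r2c2∈{3}] only 3 remains possible at r2c2, so r2c2=3.
Step 7. [r4c3∈{4}] only 4 remains possible at r4c3, so r4c3=4.
Step 8. [r3c3∈{2}] only 2 remains possible at r3c3. So r3c3=2.
Step 9. [r3c2∈{1}] r3c2 has the single candidate 1, so r3c2=1.
Step 10. [r2c1∈{2}] r2c1 is down to just 2. So r2c1=2.

Answer: 1 4 3 2 / 2 3 1 4 / 4 1 2 3 / 3 2 4 1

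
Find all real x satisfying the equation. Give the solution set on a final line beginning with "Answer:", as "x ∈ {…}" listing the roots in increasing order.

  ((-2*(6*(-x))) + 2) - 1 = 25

Step 1. [((-2*(6*(-x))) + 2) - 1 = 25] the outer -1 inverts by adding 1, so sub: (-2*(6*(-x))) + 2 = 26.
Step 2. [(-2*(6*(-x))) + 2 = 26] common factor -2 (LHS and 26) — divide through ⇒ factor: (6*(-x)) - 1 = -13.
Step 3. [(6*(-x)) - 1 = -13] peel the -1: add 1 from each side. So sub: 6*(-x) = -12.
Step 4. [6*(-x) = -12] 6 out front; divide by 6, so div: -x = -2.
Step 5. [-x = -2] flip signs both sides ⇒ neg: x = 2.

Answer: x ∈ {2}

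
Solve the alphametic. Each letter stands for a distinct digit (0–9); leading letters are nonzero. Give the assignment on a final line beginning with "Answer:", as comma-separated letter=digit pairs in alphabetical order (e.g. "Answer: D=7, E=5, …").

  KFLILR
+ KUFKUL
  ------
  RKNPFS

Step 1. [col 1: R + L ≡ S (mod 10)] no forcing yet in column 1 (carry-in 0); R=9 is free and consistent — try it, so R=9.
Step 2. [col 1: R + L ≡ S (mod 10)] several values work for S in column 1 (R + L ≡ S (mod 10), carry-in 0); try S=1, so S=1.
Step 3. [col 1: R + L ≡ S (mod 10)] column 1: given R=9, S=1, carry-in 0, and digits 1,9 already taken and all letters distinct, R+L≡S (mod 10) forces L=2. So L=2.
Step 4. [col 2: L + U ≡ F (mod 10)] column 2 (L + U ≡ F (mod 10), carry-in 1) doesn't pin U yet; pick U=5 and continue ⇒ U=5.
Step 5. [col 2: L + U ≡ F (mod 10)] in column 2 we have L+U≡F with carry-in 1; given L=2, U=5 and digits 1,2,5,9 already taken and all letters distinct, that pins F to 8, so F=8.
Step 6. [col 3: I + K ≡ P (mod 10)] column 3 (I + K ≡ P (mod 10), carry-in 0) doesn't pin K yet; pick K=4 and continue ⇒ K=4.
Step 7. [col 3: I + K ≡ P (mod 10)] column 3 (I + K ≡ P (mod 10), carry-in 0) doesn't pin P yet; pick P=7 and continue ⇒ P=7.
Step 8. [col 3: I + K ≡ P (mod 10)] column 3 reads I+K+carry(0)=P with K=4, P=7; with digits 1,2,4,5,7,8,9 already taken and all letters distinct, the only value for I is 3, so I=3.
Step 9. [col 4: L + F ≡ N (mod 10)] column 4: given L=2, F=8, carry-in 0, and digits 1,2,3,4,5,7,8,9 already taken and all letters distinct, L+F≡N (mod 10) forces N=0 ⇒ N=0.

Answer: F=8, I=3, K=4, L=2, N=0, P=7, R=9, S=1, U=5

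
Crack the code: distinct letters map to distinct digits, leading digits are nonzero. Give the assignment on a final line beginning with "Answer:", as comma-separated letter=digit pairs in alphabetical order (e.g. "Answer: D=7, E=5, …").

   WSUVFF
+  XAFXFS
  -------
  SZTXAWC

Step 1. [col 1: F + S ≡ C (mod 10)] C=5 is one option consistent with column 1 (F + S ≡ C (mod 10), carry-in 0) — take it, so C=5.
Step 2. [col 1: F + S ≡ C (mod 10)] several values work for F in column 1 (F + S ≡ C (mod 10), carry-in 0); try F=4, so F=4.
Step 3. [col 1: F + S ≡ C (mod 10)] column 1: given F=4, C=5, carry-in 0, and digits 4,5 already taken and all letters distinct, F+S≡C (mod 10) forces S=1. So S=1.
Step 4. [col 2: F + F ≡ W (mod 10)] column 2: given F=4, carry-in 0, and digits 1,4,5 already taken and all letters distinct, F+F≡W (mod 10) forces W=8 ⇒ W=8.
Step 5. [col 3: V + X ≡ A (mod 10)] no forcing yet in column 3 (carry-in 0); V=2 is free and consistent — try it. So V=2.
Step 6. [col 3: V + X ≡ A (mod 10)] column 3 reads V+X+carry(0)=A with V=2; with digits 1,2,4,5,8 already taken and all letters distinct, the only value for A is 9, so A=9.
Step 7. [col 3: V + X ≡ A (mod 10)] in column 3 we have V+X≡A with carry-in 0; given V=2, A=9 and digits 1,2,4,5,8,9 already taken and all letters distinct, that pins X to 7, so X=7.
Step 8. [col 4: U + F ≡ X (mod 10)] column 4 reads U+F+carry(0)=X with F=4, X=7; with digits 1,2,4,5,7,8,9 already taken and all letters distinct, the only value for U is 3 ⇒ U=3.
Step 9. [col 5: S + A ≡ T (mod 10)] column 5 reads S+A+carry(0)=T with S=1, A=9; with digits 1,2,3,4,5,7,8,9 already taken and all letters distinct, the only value for T is 0. So T=0.
Step 10. [col 6: W + X ≡ Z (mod 10)] from column 6 (W=8, X=7, carry-in 1, digits 0,1,2,3,4,5,7,8,9 already taken and all letters distinct): Z must equal 6 ⇒ Z=6.

Answer: A=9, C=5, F=4, S=1, T=0, U=3, V=2, W=8, X=7, Z=6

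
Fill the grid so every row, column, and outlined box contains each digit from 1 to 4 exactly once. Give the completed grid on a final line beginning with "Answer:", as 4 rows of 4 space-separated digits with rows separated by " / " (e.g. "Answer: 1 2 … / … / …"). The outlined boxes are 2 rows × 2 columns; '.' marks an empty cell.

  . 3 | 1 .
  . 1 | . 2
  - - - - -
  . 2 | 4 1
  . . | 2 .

Step 1. [r4c1∈{1,3,4}] across row 4, 1 lands solely at r4c1, so r4c1=1.
Step 2. [r1c1∈{2,4}] r1c1 is the only open cell in row 1 admitting 2 ⇒ r1c1=2.
Step 3. [r3c1∈{3}] r3c1's peers cover all but 3 ⇒ r3c1=3.
Step 4. [r4c4∈{3}] r4c4 is down to just 3, so r4c4=3.
Step 5. [r4c2∈{4}] r4c2's peers cover all but 4. So r4c2=4.
Step 6. [r2c1∈{4}] only 4 remains possible at r2c1. So r2c1=4.
Step 7. [r2c3∈{3}] nothing but 3 survives at r2c3. So r2c3=3.
Step 8. [r1c4∈{4}] r1c4 is down to just 4, so r1c4=4.

Answer: 2 3 1 4 / 4 1 3 2 / 3 2 4 1 / 1 4 2 3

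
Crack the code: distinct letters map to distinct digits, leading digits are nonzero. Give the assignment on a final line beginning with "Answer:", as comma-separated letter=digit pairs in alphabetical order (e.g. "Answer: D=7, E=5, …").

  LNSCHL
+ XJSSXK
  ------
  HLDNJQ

Step 1. [col 1: L + K ≡ Q (mod 10)] several values work for Q in column 1 (L + K ≡ Q (mod 10), carry-in 0); try Q=3, so Q=3.
Step 2. [col 1: L + K ≡ Q (mod 10)] several values work for L in column 1 (L + K ≡ Q (mod 10), carry-in 0); try L=1, so L=1.
Step 3. [col 1: L + K ≡ Q (mod 10)] column 1: given L=1, Q=3, carry-in 0, and digits 1,3 already taken and all letters distinct, L+K≡Q (mod 10) forces K=2, so K=2.
Step 4. [col 2: H + X ≡ J (mod 10)] column 2 (H + X ≡ J (mod 10), carry-in 0) doesn't pin X yet; pick X=7 and continue, so X=7.
Step 5. [col 2: H + X ≡ J (mod 10)] several values work for H in column 2 (H + X ≡ J (mod 10), carry-in 0); try H=9 ⇒ H=9.
Step 6. [col 2: H + X ≡ J (mod 10)] in column 2 we have H+X≡J with carry-in 0; given H=9, X=7 and digits 1,2,3,7,9 already taken and all letters distinct, that pins J to 6. So J=6.
Step 7. [col 3: C + S ≡ N (mod 10)] several values work for S in column 3 (C + S ≡ N (mod 10), carry-in 1); try S=4 ⇒ S=4.
Step 8. [col 3: C + S ≡ N (mod 10)] no forcing yet in column 3 (carry-in 1); C=0 is free and consistent — try it, so C=0.
Step 9. [col 3: C + S ≡ N (mod 10)] column 3: given C=0, S=4, carry-in 1, and digits 0,1,2,3,4,6,7,9 already taken and all letters distinct, C+S≡N (mod 10) forces N=5 ⇒ N=5.
Step 10. [col 4: S + S ≡ D (mod 10)] in column 4 we have S+S≡D with carry-in 0; given S=4 and digits 0,1,2,3,4,5,6,7,9 already taken and all letters distinct, that pins D to 8. So D=8.

Answer: C=0, D=8, H=9, J=6, K=2, L=1, N=5, Q=3, S=4, X=7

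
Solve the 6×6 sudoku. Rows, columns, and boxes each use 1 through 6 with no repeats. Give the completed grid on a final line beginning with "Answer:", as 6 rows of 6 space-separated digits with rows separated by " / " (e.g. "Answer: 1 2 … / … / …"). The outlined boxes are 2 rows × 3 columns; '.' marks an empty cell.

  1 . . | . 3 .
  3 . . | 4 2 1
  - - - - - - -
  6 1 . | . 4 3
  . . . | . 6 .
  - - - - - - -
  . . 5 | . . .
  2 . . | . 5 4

Step 1. [r2c3∈{6}] only 6 remains possible at r2c3 ⇒ r2c3=6.
Step 2. [r3c3∈{2}] r3c3 is down to just 2. So r3c3=2.
Step 3. [r4c4∈{1,2,5}] 1 has one home in row 4: r4c4, so r4c4=1.
Step 4. [r5c4∈{2,3,6}] in col 4, 2 fits only at r5c4, so r5c4=2.
Step 5. [r5c2∈{3,4,6}] in row 5, 3 fits only at r5c2 ⇒ r5c2=3.
Step 6. [r4c1∈{4,5}] across col 1, 5 lands solely at r4c1, so r4c1=5.
Step 7. [r1c6∈{5,6}] in col 6, 5 fits only at r1c6. So r1c6=5.
Step 8. [r1c3∈{4}] only 4 remains possible at r1c3, so r1c3=4.
Step 9. [r6c4∈{3,6}] row 6 places 3 nowhere but r6c4, so r6c4=3.
Step 10. [r4c6∈{2}] r4c6 is down to just 2. So r4c6=2.
Step 11. [r4c3∈{3}] r4c3's peers cover all but 3. So r4c3=3.
Step 12. [r3c4∈{5}] nothing but 5 survives at r3c4, so r3c4=5.
Step 13. [r5c1∈{4}] r5c1 has the single candidate 4, so r5c1=4.
Step 14. [r2c2∈{5}] only 5 remains possible at r2c2. So r2c2=5.
Step 15. [r4c2∈{4}] r4c2 is down to just 4 ⇒ r4c2=4.
Step 16. [r6c3∈{1}] only 1 remains possible at r6c3 ⇒ r6c3=1.
Step 17. [r5c5∈{1}] r5c5 has the single candidate 1 ⇒ r5c5=1.
Step 18. [r1c2∈{2}] r1c2's peers cover all but 2. So r1c2=2.
Step 19. [r5c6∈{6}] nothing but 6 survives at r5c6. So r5c6=6.
Step 20. [r6c2∈{6}] nothing but 6 survives at r6c2. So r6c2=6.
Step 21. [r1c4∈{6}] r1c4 has the single candidate 6 ⇒ r1c4=6.

Answer: 1 2 4 6 3 5 / 3 5 6 4 2 1 / 6 1 2 5 4 3 / 5 4 3 1 6 2 / 4 3 5 2 1 6 / 2 6 1 3 5 4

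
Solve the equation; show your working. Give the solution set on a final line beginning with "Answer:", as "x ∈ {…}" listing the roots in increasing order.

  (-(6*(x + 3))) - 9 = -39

Step 1. [(-(6*(x + 3))) - 9 = -39] 9 comes off first (add 9) ⇒ sub: -(6*(x + 3)) = -30.
Step 2. [-(6*(x + 3)) = -30] LHS negated; negate both sides ⇒ neg: 6*(x + 3) = 30.
Step 3. [6*(x + 3) = 30] leading coefficient 6: divide by 6. So div: x + 3 = 5.
Step 4. [x + 3 = 5] +3 is outermost — subtract 3 both sides, so sub: x = 2.

Answer: x ∈ {2}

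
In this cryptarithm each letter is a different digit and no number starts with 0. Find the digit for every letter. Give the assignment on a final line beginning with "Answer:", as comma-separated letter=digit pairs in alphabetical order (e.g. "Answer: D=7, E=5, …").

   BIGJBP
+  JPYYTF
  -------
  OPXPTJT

Step 1. [col 1: P + F ≡ T (mod 10)] F=4 is one option consistent with column 1 (P + F ≡ T (mod 10), carry-in 0) — take it. So F=4.
Step 2. [O] O is the leading digit of a 7-digit sum of two 6-digit numbers; the final carry is exactly 1, so O=1.
Step 3. [col 1: P + F ≡ T (mod 10)] T=0 is one option consistent with column 1 (P + F ≡ T (mod 10), carry-in 0) — take it ⇒ T=0.
Step 4. [col 1: P + F ≡ T (mod 10)] column 1: given F=4, T=0, carry-in 0, and digits 0,1,4 already taken and all letters distinct, P+F≡T (mod 10) forces P=6, so P=6.
Step 5. [col 2: B + T ≡ J (mod 10)] no forcing yet in column 2 (carry-in 1); J=8 is free and consistent — try it ⇒ J=8.
Step 6. [col 2: B + T ≡ J (mod 10)] column 2: given T=0, J=8, carry-in 1, and digits 0,1,4,6,8 already taken and all letters distinct, B+T≡J (mod 10) forces B=7, so B=7.
Step 7. [col 3: J + Y ≡ T (mod 10)] from column 3 (J=8, T=0, carry-in 0, digits 0,1,4,6,7,8 already taken and all letters distinct): Y must equal 2 ⇒ Y=2.
Step 8. [col 4: G + Y ≡ P (mod 10)] column 4 reads G+Y+carry(1)=P with Y=2, P=6; with digits 0,1,2,4,6,7,8 already taken and all letters distinct, the only value for G is 3. So G=3.
Step 9. [col 5: I + P ≡ X (mod 10)] from column 5 (P=6, carry-in 0, digits 0,1,2,3,4,6,7,8 already taken and all letters distinct): X must equal 5. So X=5.
Step 10. [col 5: I + P ≡ X (mod 10)] in column 5 we have I+P≡X with carry-in 0; given P=6, X=5 and digits 0,1,2,3,4,5,6,7,8 already taken and all letters distinct, that pins I to 9. So I=9.

Answer: B=7, F=4, G=3, I=9, J=8, O=1, P=6, T=0, X=5, Y=2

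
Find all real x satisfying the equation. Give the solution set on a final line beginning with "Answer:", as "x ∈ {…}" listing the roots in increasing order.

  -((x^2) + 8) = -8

Step 1. [-((x^2) + 8) = -8] leading − — multiply by −1 ⇒ neg: (x^2) + 8 = 8.
Step 2. [(x^2) + 8 = 8] peel the +8: subtract 8 from each side. So sub: x^2 = 0.
Step 3. [x^2 = 0] LHS squared, RHS 0 ≥ 0: apply √ (±). So sqrt: x = 0.

Answer: x ∈ {0}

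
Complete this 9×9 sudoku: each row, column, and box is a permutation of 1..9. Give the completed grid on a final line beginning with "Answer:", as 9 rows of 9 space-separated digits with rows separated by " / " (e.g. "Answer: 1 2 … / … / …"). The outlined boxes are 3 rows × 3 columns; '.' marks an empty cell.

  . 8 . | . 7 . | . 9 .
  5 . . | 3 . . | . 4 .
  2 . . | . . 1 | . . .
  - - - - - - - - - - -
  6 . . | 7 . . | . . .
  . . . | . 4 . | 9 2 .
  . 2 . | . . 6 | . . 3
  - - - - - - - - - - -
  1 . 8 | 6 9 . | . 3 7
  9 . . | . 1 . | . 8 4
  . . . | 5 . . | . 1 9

Step 1. [r3c8∈{5,6,7}] across col 8, 6 lands solely at r3c8. So r3c8=6.
Step 2. [r4c8∈{5}] only 5 remains possible at r4c8, so r4c8=5.
Step 3. [r8c4∈{2}] r8c4 has the single candidate 2. So r8c4=2.
Step 4. [r1c3∈{1,3,4,6}] in row 1, 6 fits only at r1c3. So r1c3=6.
Step 5. [r7c7∈{2,5}] r7c7 is the only open cell in row 7 admitting 2, so r7c7=2.
Step 6. [r8c7∈{5,6}] 5 has one home in box 9: r8c7 ⇒ r8c7=5.
Step 7. [r6c8∈{7}] r6c8's peers cover all but 7. So r6c8=7.
Step 8. [r8c2∈{3,6,7}] across row 8, 6 lands solely at r8c2. So r8c2=6.
Step 9. [r1c4∈{4}] nothing but 4 survives at r1c4, so r1c4=4.
Step 10. [r1c1∈{3}] r1c1's peers cover all but 3 ⇒ r1c1=3.
Step 11. [r1c7∈{1}] r1c7 has the single candidate 1, so r1c7=1.
Step 12. [r9c3∈{2,3,4,7}] row 9 places 2 nowhere but r9c3, so r9c3=2.
Step 13. [r5c9∈{1,6,8}] row 5 places 6 nowhere but r5c9, so r5c9=6.
Step 14. [r4c9∈{1,8}] r4c9 is the only open cell in col 9 admitting 1. So r4c9=1.
Step 15. [r3c7∈{3,7,8}] row 3 places 3 nowhere but r3c7. So r3c7=3.
Step 16. [r2c7∈{7,8}] col 7 places 7 nowhere but r2c7, so r2c7=7.
Step 17. [r7c2∈{4,5}] 5 has one home in row 7: r7c2 ⇒ r7c2=5.
Step 18. [r2c5∈{2,6,8}] row 2 places 6 nowhere but r2c5, so r2c5=6.
Step 19. [r4c5∈{2,3,8}] r4c5 is the only open cell in col 5 admitting 2, so r4c5=2.
Step 20. [r9c5∈{3,8}] in col 5, 3 fits only at r9c5. So r9c5=3.
Step 21. [r9c6∈{4,7,8}] across row 9, 8 lands solely at r9c6 ⇒ r9c6=8.
Step 22. [r8c3∈{3,7}] across row 8, 3 lands solely at r8c3, so r8c3=3.
Step 23. [r2c9∈{2,8}] r2c9 is the only open cell in row 2 admitting 8, so r2c9=8.
Step 24. [r2c6∈{2,9}] across row 2, 2 lands solely at r2c6. So r2c6=2.
Step 25. [r4c6∈{3,9}] r4c6 is the only open cell in col 6 admitting 9, so r4c6=9.
Step 26. [r6c3∈{1,4,5,9}] in row 6, 9 fits only at r6c3, so r6c3=9.
Step 27. [r4c3∈{4}] r4c3 has the single candidate 4, so r4c3=4.
Step 28. [r6c1∈{8}] only 8 remains possible at r6c1, so r6c1=8.
Step 29. [r5c3∈{1,5,7}] in col 3, 5 fits only at r5c3 ⇒ r5c3=5.
Step 30. [r5c2∈{1,3,7}] in box 4, 1 fits only at r5c2, so r5c2=1.
Step 31. [r3c2∈{4,7,9}] row 3 places 4 nowhere but r3c2. So r3c2=4.
Step 32. [r3c5∈{5,8}] across col 5, 8 lands solely at r3c5 ⇒ r3c5=8.
Step 33. [r9c1∈{4,7}] across row 9, 4 lands solely at r9c1 ⇒ r9c1=4.
Step 34. [r3c9∈{5}] r3c9's peers cover all but 5, so r3c9=5.
Step 35. [r1c6∈{5}] r1c6 is down to just 5 ⇒ r1c6=5.
Step 36. [r3c4∈{9}] nothing but 9 survives at r3c4. So r3c4=9.
Step 37. [r4c7∈{8}] nothing but 8 survives at r4c7. So r4c7=8.
Step 38. [r9c2∈{7}] only 7 remains possible at r9c2, so r9c2=7.
Step 39. [r3c3∈{7}] r3c3's peers cover all but 7 ⇒ r3c3=7.
Step 40. [r5c6∈{3}] nothing but 3 survives at r5c6 ⇒ r5c6=3.
Step 41. [r5c4∈{8}] only 8 remains possible at r5c4. So r5c4=8.
Step 42. [r6c4∈{1}] r6c4 is down to just 1, so r6c4=1.
Step 43. [r6c5∈{5}] r6c5 is down to just 5 ⇒ r6c5=5.
Step 44. [r9c7∈{6}] r9c7's peers cover all but 6. So r9c7=6.
Step 45. [r2c3∈{1}] r2c3 is down to just 1, so r2c3=1.
Step 46. [r1c9∈{2}] only 2 remains possible at r1c9 ⇒ r1c9=2.
Step 47. [r8c6∈{7}] nothing but 7 survives at r8c6. So r8c6=7.
Step 48. [r4c2∈{3}] r4c2 has the single candidate 3. So r4c2=3.
Step 49. [r7c6∈{4}] nothing but 4 survives at r7c6, so r7c6=4.
Step 50. [r2c2∈{9}] r2c2's peers cover all but 9, so r2c2=9.
Step 51. [r5c1∈{7}] nothing but 7 survives at r5c1, so r5c1=7.
Step 52. [r6c7∈{4}] r6c7 has the single candidate 4. So r6c7=4.

Answer: 3 8 6 4 7 5 1 9 2 / 5 9 1 3 6 2 7 4 8 / 2 4 7 9 8 1 3 6 5 / 6 3 4 7 2 9 8 5 1 / 7 1 5 8 4 3 9 2 6 / 8 2 9 1 5 6 4 7 3 / 1 5 8 6 9 4 2 3 7 / 9 6 3 2 1 7 5 8 4 / 4 7 2 5 3 8 6 1 9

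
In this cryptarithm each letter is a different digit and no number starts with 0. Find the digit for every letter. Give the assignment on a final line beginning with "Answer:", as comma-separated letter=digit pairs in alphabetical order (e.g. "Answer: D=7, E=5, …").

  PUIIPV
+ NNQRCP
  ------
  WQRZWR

Step 1. [col 1: V + P ≡ R (mod 10)] no forcing yet in column 1 (carry-in 0); P=6 is free and consistent — try it. So P=6.
Step 2. [col 1: V + P ≡ R (mod 10)] no forcing yet in column 1 (carry-in 0); V=5 is free and consistent — try it, so V=5.
Step 3. [col 1: V + P ≡ R (mod 10)] from column 1 (V=5, P=6, carry-in 0, digits 5,6 already taken and all letters distinct): R must equal 1 ⇒ R=1.
Step 4. [col 2: P + C ≡ W (mod 10)] W=9 is one option consistent with column 2 (P + C ≡ W (mod 10), carry-in 1) — take it ⇒ W=9.
Step 5. [col 2: P + C ≡ W (mod 10)] column 2: given P=6, W=9, carry-in 1, and digits 1,5,6,9 already taken and all letters distinct, P+C≡W (mod 10) forces C=2, so C=2.
Step 6. [col 3: I + R ≡ Z (mod 10)] column 3 (I + R ≡ Z (mod 10), carry-in 0) doesn't pin I yet; pick I=7 and continue, so I=7.
Step 7. [col 3: I + R ≡ Z (mod 10)] in column 3 we have I+R≡Z with carry-in 0; given I=7, R=1 and digits 1,2,5,6,7,9 already taken and all letters distinct, that pins Z to 8, so Z=8.
Step 8. [col 4: I + Q ≡ R (mod 10)] in column 4 we have I+Q≡R with carry-in 0; given I=7, R=1 and digits 1,2,5,6,7,8,9 already taken and all letters distinct, that pins Q to 4. So Q=4.
Step 9. [col 5: U + N ≡ Q (mod 10)] column 5 (U + N ≡ Q (mod 10), carry-in 1) doesn't pin N yet; pick N=3 and continue ⇒ N=3.
Step 10. [col 5: U + N ≡ Q (mod 10)] column 5: given N=3, Q=4, carry-in 1, and digits 1,2,3,4,5,6,7,8,9 already taken and all letters distinct, U+N≡Q (mod 10) forces U=0. So U=0.

Answer: C=2, I=7, N=3, P=6, Q=4, R=1, U=0, V=5, W=9, Z=8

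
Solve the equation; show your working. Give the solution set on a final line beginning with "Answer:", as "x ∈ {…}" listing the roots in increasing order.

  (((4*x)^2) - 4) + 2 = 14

Step 1. [(((4*x)^2) - 4) + 2 = 14] peel the +2: subtract 2 from each side ⇒ sub: ((4*x)^2) - 4 = 12.
Step 2. [((4*x)^2) - 4 = 12] peel the -4: add 4 from each side. So sub: (4*x)^2 = 16.
Step 3. [(4*x)^2 = 16] 16 ≥ 0, LHS is (·)² — take ±√, so sqrt: 4*x = 4 or -4.
Step 4. [4*x = 4 or -4] 4·(inner) — divide through by 4, so div: x = 1 or -1.

Answer: x ∈ {-1, 1}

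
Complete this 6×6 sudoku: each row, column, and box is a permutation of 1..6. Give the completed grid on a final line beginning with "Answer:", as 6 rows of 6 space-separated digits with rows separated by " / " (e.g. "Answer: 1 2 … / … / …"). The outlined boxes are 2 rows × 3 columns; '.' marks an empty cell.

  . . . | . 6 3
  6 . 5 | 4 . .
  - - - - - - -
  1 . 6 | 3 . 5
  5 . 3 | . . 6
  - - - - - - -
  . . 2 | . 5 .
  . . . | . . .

Step 1. [r6c5∈{1,2,3,4}] in col 5, 3 fits only at r6c5, so r6c5=3.
Step 2. [r6c1∈{4}] r6c1 has the single candidate 4. So r6c1=4.
Step 3. [r6c3∈{1}] r6c3's peers cover all but 1 ⇒ r6c3=1.
Step 4. [r2c2∈{1,2,3}] row 2 places 3 nowhere but r2c2. So r2c2=3.
Step 5. [r1c2∈{1,2,4}] across col 2, 1 lands solely at r1c2 ⇒ r1c2=1.
Step 6. [r6c6∈{2}] r6c6 has the single candidate 2 ⇒ r6c6=2.
Step 7. [r2c5∈{1,2}] in row 2, 2 fits only at r2c5. So r2c5=2.
Step 8. [r3c5∈{4}] r3c5 is down to just 4. So r3c5=4.
Step 9. [r6c4∈{6}] only 6 remains possible at r6c4 ⇒ r6c4=6.
Step 10. [r4c4∈{1,2}] in col 4, 2 fits only at r4c4. So r4c4=2.
Step 11. [r5c4∈{1}] nothing but 1 survives at r5c4. So r5c4=1.
Step 12. [r5c2∈{6}] nothing but 6 survives at r5c2. So r5c2=6.
Step 13. [r1c1∈{2}] r1c1 has the single candidate 2. So r1c1=2.
Step 14. [r5c6∈{4}] r5c6 is down to just 4 ⇒ r5c6=4.
Step 15. [r1c4∈{5}] only 5 remains possible at r1c4 ⇒ r1c4=5.
Step 16. [r5c1∈{3}] r5c1's peers cover all but 3 ⇒ r5c1=3.
Step 17. [r4c2∈{4}] r4c2 is down to just 4, so r4c2=4.
Step 18. [r6c2∈{5}] r6c2 is down to just 5 ⇒ r6c2=5.
Step 19. [r1c3∈{4}] r1c3's peers cover all but 4 ⇒ r1c3=4.
Step 20. [r2c6∈{1}] r2c6 is down to just 1. So r2c6=1.
Step 21. [r4c5∈{1}] nothing but 1 survives at r4c5. So r4c5=1.
Step 22. [r3c2∈{2}] nothing but 2 survives at r3c2 ⇒ r3c2=2.

Answer: 2 1 4 5 6 3 / 6 3 5 4 2 1 / 1 2 6 3 4 5 / 5 4 3 2 1 6 / 3 6 2 1 5 4 / 4 5 1 6 3 2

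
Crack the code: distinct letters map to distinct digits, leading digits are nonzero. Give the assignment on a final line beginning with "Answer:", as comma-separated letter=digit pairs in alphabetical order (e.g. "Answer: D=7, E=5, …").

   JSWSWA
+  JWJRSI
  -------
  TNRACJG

Step 1. [col 1: A + I ≡ G (mod 10)] column 1 (A + I ≡ G (mod 10), carry-in 0) doesn't pin A yet; pick A=3 and continue, so A=3.
Step 2. [col 1: A + I ≡ G (mod 10)] several values work for G in column 1 (A + I ≡ G (mod 10), carry-in 0); try G=9 ⇒ G=9.
Step 3. [T] adding two 6-digit numbers gives at most 6+1 digits, and here it does — T is that final carry and must be 1, so T=1.
Step 4. [col 1: A + I ≡ G (mod 10)] in column 1 we have A+I≡G with carry-in 0; given A=3, G=9 and digits 1,3,9 already taken and all letters distinct, that pins I to 6. So I=6.
Step 5. [col 2: W + S ≡ J (mod 10)] several values work for W in column 2 (W + S ≡ J (mod 10), carry-in 0); try W=5, so W=5.
Step 6. [col 2: W + S ≡ J (mod 10)] column 2 (W + S ≡ J (mod 10), carry-in 0) doesn't pin S yet; pick S=2 and continue, so S=2.
Step 7. [col 2: W + S ≡ J (mod 10)] column 2 reads W+S+carry(0)=J with W=5, S=2; with digits 1,2,3,5,6,9 already taken and all letters distinct, the only value for J is 7, so J=7.
Step 8. [col 3: S + R ≡ C (mod 10)] column 3 reads S+R+carry(0)=C with S=2; with digits 1,2,3,5,6,7,9 already taken and all letters distinct, the only value for C is 0. So C=0.
Step 9. [col 3: S + R ≡ C (mod 10)] column 3 reads S+R+carry(0)=C with S=2, C=0; with digits 0,1,2,3,5,6,7,9 already taken and all letters distinct, the only value for R is 8, so R=8.
Step 10. [col 6: J + J ≡ N (mod 10)] from column 6 (J=7, carry-in 0, digits 0,1,2,3,5,6,7,8,9 already taken and all letters distinct): N must equal 4 ⇒ N=4.

Answer: A=3, C=0, G=9, I=6, J=7, N=4, R=8, S=2, T=1, W=5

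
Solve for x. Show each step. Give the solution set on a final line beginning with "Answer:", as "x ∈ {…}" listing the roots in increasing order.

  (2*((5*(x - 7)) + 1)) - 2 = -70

Step 1. [(2*((5*(x - 7)) + 1)) - 2 = -70] the outer -2 inverts by adding 2, so sub: 2*((5*(x - 7)) + 1) = -68.
Step 2. [2*((5*(x - 7)) + 1) = -68] leading coefficient 2: divide by 2, so div: (5*(x - 7)) + 1 = -34.
Step 3. [(5*(x - 7)) + 1 = -34] +1 is outermost — subtract 1 both sides. So sub: 5*(x - 7) = -35.
Step 4. [5*(x - 7) = -35] 5 out front; divide by 5. So div: x - 7 = -7.
Step 5. [x - 7 = -7] add 7: x sits inside (… - 7) ⇒ sub: x = 0.

Answer: x ∈ {0}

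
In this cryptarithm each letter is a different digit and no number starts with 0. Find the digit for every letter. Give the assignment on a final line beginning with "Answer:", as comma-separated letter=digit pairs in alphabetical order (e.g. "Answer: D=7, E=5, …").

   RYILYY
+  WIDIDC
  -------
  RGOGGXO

Step 1. [col 1: Y + C ≡ O (mod 10)] several values work for O in column 1 (Y + C ≡ O (mod 10), carry-in 0); try O=2, so O=2.
Step 2. [col 1: Y + C ≡ O (mod 10)] no forcing yet in column 1 (carry-in 0); C=7 is free and consistent — try it ⇒ C=7.
Step 3. [R] adding two 6-digit numbers gives at most 6+1 digits, and here it does — R is that final carry and must be 1. So R=1.
Step 4. [col 1: Y + C ≡ O (mod 10)] column 1 reads Y+C+carry(0)=O with C=7, O=2; with digits 1,2,7 already taken and all letters distinct, the only value for Y is 5 ⇒ Y=5.
Step 5. [col 2: Y + D ≡ X (mod 10)] several values work for X in column 2 (Y + D ≡ X (mod 10), carry-in 1); try X=9 ⇒ X=9.
Step 6. [col 2: Y + D ≡ X (mod 10)] column 2 reads Y+D+carry(1)=X with Y=5, X=9; with digits 1,2,5,7,9 already taken and all letters distinct, the only value for D is 3 ⇒ D=3.
Step 7. [col 3: L + I ≡ G (mod 10)] several values work for G in column 3 (L + I ≡ G (mod 10), carry-in 0); try G=0. So G=0.
Step 8. [col 3: L + I ≡ G (mod 10)] no forcing yet in column 3 (carry-in 0); I=6 is free and consistent — try it, so I=6.
Step 9. [col 3: L + I ≡ G (mod 10)] column 3: given I=6, G=0, carry-in 0, and digits 0,1,2,3,5,6,7,9 already taken and all letters distinct, L+I≡G (mod 10) forces L=4. So L=4.
Step 10. [col 6: R + W ≡ G (mod 10)] in column 6 we have R+W≡G with carry-in 1; given R=1, G=0 and digits 0,1,2,3,4,5,6,7,9 already taken and all letters distinct, that pins W to 8, so W=8.

Answer: C=7, D=3, G=0, I=6, L=4, O=2, R=1, W=8, X=9, Y=5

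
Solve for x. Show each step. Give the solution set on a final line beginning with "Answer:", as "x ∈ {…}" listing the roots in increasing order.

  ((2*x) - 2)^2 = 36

Step 1. [((2*x) - 2)^2 = 36] 36 ≥ 0, LHS is (·)² — take ±√. So sqrt: (2*x) - 2 = 6 or -6.
Step 2. [(2*x) - 2 = 6 or -6] 2 divides every term; factor it out. So factor: x - 1 = 3 or -3.
Step 3. [x - 1 = 3 or -3] add 1: x sits inside (… - 1), so sub: x = 4 or -2.

Answer: x ∈ {-2, 4}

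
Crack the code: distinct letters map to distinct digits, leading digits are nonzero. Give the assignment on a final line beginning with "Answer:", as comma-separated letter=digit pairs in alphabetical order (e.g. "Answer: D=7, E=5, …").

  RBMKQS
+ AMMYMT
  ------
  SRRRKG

Step 1. [col 1: S + T ≡ G (mod 10)] several values work for G in column 1 (S + T ≡ G (mod 10), carry-in 0); try G=3, so G=3.
Step 2. [col 1: S + T ≡ G (mod 10)] no forcing yet in column 1 (carry-in 0); T=4 is free and consistent — try it ⇒ T=4.
Step 3. [col 1: S + T ≡ G (mod 10)] in column 1 we have S+T≡G with carry-in 0; given T=4, G=3 and digits 3,4 already taken and all letters distinct, that pins S to 9, so S=9.
Step 4. [col 2: Q + M ≡ K (mod 10)] column 2 (Q + M ≡ K (mod 10), carry-in 1) doesn't pin Q yet; pick Q=1 and continue. So Q=1.
Step 5. [col 2: Q + M ≡ K (mod 10)] no forcing yet in column 2 (carry-in 1); M=8 is free and consistent — try it. So M=8.
Step 6. [col 2: Q + M ≡ K (mod 10)] in column 2 we have Q+M≡K with carry-in 1; given Q=1, M=8 and digits 1,3,4,8,9 already taken and all letters distinct, that pins K to 0. So K=0.
Step 7. [col 3: K + Y ≡ R (mod 10)] no forcing yet in column 3 (carry-in 1); Y=5 is free and consistent — try it, so Y=5.
Step 8. [col 3: K + Y ≡ R (mod 10)] in column 3 we have K+Y≡R with carry-in 1; given K=0, Y=5 and digits 0,1,3,4,5,8,9 already taken and all letters distinct, that pins R to 6. So R=6.
Step 9. [col 5: B + M ≡ R (mod 10)] from column 5 (M=8, R=6, carry-in 1, digits 0,1,3,4,5,6,8,9 already taken and all letters distinct): B must equal 7. So B=7.
Step 10. [col 6: R + A ≡ S (mod 10)] in column 6 we have R+A≡S with carry-in 1; given R=6, S=9 and digits 0,1,3,4,5,6,7,8,9 already taken and all letters distinct, that pins A to 2. So A=2.

Answer: A=2, B=7, G=3, K=0, M=8, Q=1, R=6, S=9, T=4, Y=5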